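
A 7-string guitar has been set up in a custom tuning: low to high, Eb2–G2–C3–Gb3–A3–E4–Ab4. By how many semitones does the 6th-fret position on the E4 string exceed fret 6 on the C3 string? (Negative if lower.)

16 semitones

E4 at fret 6 → Bb4 (MIDI 70); C3 at fret 6 → Gb3 (MIDI 54).
70 − 54 = 16, so the two pitches are 16 semitones apart.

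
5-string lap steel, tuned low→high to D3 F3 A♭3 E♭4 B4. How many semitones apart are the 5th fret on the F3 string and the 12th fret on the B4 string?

F3 at fret 5 → B♭3 (MIDI 58); B4 at fret 12 → B5 (MIDI 83).
58 − 83 = -25, so the two pitches are 25 semitones apart, with B5 the higher.

25 semitones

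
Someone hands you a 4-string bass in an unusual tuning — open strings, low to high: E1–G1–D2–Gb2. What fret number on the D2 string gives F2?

3

F2 is 3 semitones above the open D2 (D–Eb–E–F), so it sits at fret 3.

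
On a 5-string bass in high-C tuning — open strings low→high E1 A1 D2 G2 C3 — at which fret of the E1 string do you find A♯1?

A♯1 is 6 semitones above the open E1 (E–F–F#–G–G#–A–A#), so it sits at fret 6.

6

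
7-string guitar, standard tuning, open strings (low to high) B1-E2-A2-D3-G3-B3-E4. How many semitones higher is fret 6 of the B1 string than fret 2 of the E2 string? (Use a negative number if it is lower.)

-1 semitone

B1 at fret 6 → F2 (MIDI 41); E2 at fret 2 → F#2 (MIDI 42).
41 − 42 = -1, so the two pitches are 1 semitone apart.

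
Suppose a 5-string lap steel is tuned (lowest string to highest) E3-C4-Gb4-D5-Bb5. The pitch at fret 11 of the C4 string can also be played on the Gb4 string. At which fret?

5

C4 at fret 11 is C4 + 11 semitones = B4.
The open Gb4 string is 6 semitones above the open C4, so the same pitch on the Gb4 string lies at fret 11 − 6 = 5.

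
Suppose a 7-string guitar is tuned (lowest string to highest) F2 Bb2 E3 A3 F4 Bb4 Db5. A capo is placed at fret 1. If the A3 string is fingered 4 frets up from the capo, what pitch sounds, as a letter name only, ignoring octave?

D

The capo raises the open A3 by 1 semitone to Bb3; fretting 4 more gives A3 + 1 + 4 = A3 + 5 semitones, landing on D.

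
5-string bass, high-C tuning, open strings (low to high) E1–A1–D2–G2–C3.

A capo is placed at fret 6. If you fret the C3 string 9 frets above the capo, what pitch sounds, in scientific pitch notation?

The capo raises the open C3 by 6 semitones to F♯3; fretting 9 more gives C3 + 6 + 9 = C3 + 15 semitones = D♯4.

D♯4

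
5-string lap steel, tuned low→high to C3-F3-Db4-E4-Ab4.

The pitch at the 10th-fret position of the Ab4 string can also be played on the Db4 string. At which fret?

17

Fret 10 on Ab4 is MIDI 68 + 10 = 78 (Gb5). On the Db4 string (open MIDI 61), that pitch is 78 − 61 = fret 17.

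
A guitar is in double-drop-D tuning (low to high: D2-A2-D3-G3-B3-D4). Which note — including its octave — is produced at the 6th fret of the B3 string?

F4

The open B3 string plus 6 semitones: B–C–C#–D–D#–E–F.
The walk passes from B into C once, so the octave number goes from 3 to 4.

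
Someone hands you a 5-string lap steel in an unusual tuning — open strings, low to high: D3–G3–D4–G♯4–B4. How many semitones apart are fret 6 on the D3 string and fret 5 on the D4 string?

D3 at fret 6 → G♯3 (MIDI 56); D4 at fret 5 → G4 (MIDI 67).
56 − 67 = -11, so the two pitches are 11 semitones apart, with G4 the higher.

11 semitones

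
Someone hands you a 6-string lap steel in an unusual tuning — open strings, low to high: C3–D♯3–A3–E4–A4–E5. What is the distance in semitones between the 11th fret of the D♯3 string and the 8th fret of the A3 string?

D♯3 at fret 11 → D4 (MIDI 62); A3 at fret 8 → F4 (MIDI 65).
62 − 65 = -3, so the two pitches are 3 semitones apart, with F4 the higher.

3 semitones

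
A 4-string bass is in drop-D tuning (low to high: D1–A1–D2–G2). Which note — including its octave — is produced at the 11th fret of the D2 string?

C♯3

D2 is MIDI 38. Adding 11 gives 49, which is C♯3.
(Equivalently spelled D♭3.)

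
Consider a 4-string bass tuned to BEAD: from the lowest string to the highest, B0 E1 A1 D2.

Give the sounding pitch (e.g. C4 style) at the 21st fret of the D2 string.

D2 is MIDI 38. Adding 21 gives 59, which is B3.

B3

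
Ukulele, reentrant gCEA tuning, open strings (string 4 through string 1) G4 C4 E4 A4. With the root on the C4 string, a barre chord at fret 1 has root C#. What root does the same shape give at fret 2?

D

Moving from fret 1 to fret 2 shifts the root by 1 semitone.
C# up 1 semitone is D.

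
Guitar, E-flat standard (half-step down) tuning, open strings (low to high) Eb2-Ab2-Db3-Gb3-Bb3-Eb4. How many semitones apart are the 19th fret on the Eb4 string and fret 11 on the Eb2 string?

32 semitones

Eb4 at fret 19 → Bb5 (MIDI 82); Eb2 at fret 11 → D3 (MIDI 50).
82 − 50 = 32, so the two pitches are 32 semitones apart, with Bb5 the higher.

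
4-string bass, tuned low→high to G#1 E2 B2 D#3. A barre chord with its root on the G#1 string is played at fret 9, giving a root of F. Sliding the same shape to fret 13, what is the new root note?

Moving from fret 9 to fret 13 shifts the root by 4 semitones.
F up 4 semitones is A.

A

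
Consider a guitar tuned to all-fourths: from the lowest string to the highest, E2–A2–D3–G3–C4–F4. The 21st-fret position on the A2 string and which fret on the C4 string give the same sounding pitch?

6

A2 at fret 21 is A2 + 21 semitones = F♯4.
The open C4 string is 15 semitones above the open A2, so the same pitch on the C4 string lies at fret 21 − 15 = 6.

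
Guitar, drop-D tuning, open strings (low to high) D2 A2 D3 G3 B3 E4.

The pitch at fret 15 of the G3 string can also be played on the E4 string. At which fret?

6

Fret 15 on G3 is MIDI 55 + 15 = 70 (A#4). On the E4 string (open MIDI 64), that pitch is 70 − 64 = fret 6.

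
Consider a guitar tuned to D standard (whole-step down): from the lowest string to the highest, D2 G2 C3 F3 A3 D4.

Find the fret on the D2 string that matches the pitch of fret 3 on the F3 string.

18

F3 at fret 3 is F3 + 3 semitones = G♯3.
The open D2 string is 15 semitones below the open F3, so the same pitch on the D2 string lies at fret 3 + 15 = 18.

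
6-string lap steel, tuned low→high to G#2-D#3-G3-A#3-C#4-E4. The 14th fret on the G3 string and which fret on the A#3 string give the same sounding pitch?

G3 at fret 14 is G3 + 14 semitones = A4.
The open A#3 string is 3 semitones above the open G3, so the same pitch on the A#3 string lies at fret 14 − 3 = 11.

11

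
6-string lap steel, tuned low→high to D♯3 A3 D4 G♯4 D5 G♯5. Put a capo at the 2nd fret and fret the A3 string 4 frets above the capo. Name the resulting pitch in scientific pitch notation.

D♯4

The capo raises the open A3 by 2 semitones to B3; fretting 4 more gives A3 + 2 + 4 = A3 + 6 semitones = D♯4.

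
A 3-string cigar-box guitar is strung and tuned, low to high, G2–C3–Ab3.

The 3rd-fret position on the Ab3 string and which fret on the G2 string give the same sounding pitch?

Fret 3 on Ab3 is MIDI 56 + 3 = 59 (B3). On the G2 string (open MIDI 43), that pitch is 59 − 43 = fret 16.

16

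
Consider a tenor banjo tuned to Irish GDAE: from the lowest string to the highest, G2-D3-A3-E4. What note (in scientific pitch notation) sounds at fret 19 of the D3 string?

The open D3 string plus 19 semitones: D–D#–E–F–…–G–G#–A.
The walk passes from B into C once, so the octave number goes from 3 to 4.

A4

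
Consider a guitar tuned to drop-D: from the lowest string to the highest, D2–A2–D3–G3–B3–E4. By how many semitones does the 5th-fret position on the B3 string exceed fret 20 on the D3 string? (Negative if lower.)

-6 semitones

B3 at fret 5 → E4 (MIDI 64); D3 at fret 20 → A♯4 (MIDI 70).
64 − 70 = -6, so the two pitches are 6 semitones apart.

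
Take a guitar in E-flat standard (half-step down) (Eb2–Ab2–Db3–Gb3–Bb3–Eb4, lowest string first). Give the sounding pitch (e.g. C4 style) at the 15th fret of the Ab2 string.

Ab2 is MIDI 44. Adding 15 gives 59, which is B3.

B3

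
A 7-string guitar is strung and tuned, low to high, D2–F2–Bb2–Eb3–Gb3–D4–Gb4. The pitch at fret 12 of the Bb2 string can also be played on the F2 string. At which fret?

Bb2 at fret 12 is Bb2 + 12 semitones = Bb3.
The open F2 string is 5 semitones below the open Bb2, so the same pitch on the F2 string lies at fret 12 + 5 = 17.

17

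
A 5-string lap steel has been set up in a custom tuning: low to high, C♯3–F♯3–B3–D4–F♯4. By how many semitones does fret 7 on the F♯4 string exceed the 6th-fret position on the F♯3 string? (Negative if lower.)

F♯4 at fret 7 → C♯5 (MIDI 73); F♯3 at fret 6 → C4 (MIDI 60).
73 − 60 = 13, so the two pitches are 13 semitones apart.

13 semitones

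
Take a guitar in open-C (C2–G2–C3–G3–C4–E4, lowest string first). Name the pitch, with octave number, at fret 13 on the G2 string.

Each fret is one semitone, so G2 + 13 = G#3.

G#3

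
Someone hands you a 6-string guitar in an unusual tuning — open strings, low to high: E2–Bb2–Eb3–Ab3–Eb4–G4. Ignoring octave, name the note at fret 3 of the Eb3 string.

The open Eb3 string plus 3 semitones: Eb–E–F–Gb.

Gb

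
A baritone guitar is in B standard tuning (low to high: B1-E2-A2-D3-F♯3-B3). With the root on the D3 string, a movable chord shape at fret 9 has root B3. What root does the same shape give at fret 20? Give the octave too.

Moving from fret 9 to fret 20 shifts the root by 11 semitones.
B3 up 11 semitones is A♯4.

A♯4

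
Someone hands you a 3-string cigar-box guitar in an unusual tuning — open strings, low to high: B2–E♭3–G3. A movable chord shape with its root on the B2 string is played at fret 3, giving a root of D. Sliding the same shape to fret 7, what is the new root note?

Moving from fret 3 to fret 7 shifts the root by 4 semitones.
D up 4 semitones is G♭.

G♭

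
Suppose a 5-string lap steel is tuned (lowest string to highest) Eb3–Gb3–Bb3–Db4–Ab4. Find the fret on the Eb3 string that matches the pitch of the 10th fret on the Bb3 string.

Fret 10 on Bb3 is MIDI 58 + 10 = 68 (Ab4). On the Eb3 string (open MIDI 51), that pitch is 68 − 51 = fret 17.

17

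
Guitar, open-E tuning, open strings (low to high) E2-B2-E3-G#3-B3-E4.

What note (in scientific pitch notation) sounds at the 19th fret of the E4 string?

E4 is MIDI 64. Adding 19 gives 83, which is B5.

B5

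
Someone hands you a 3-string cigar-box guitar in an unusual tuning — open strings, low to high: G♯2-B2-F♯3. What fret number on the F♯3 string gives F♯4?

F♯4 is 12 semitones above the open F♯3 (F#–G–G#–A–…–E–F–F#), so it sits at fret 12.

12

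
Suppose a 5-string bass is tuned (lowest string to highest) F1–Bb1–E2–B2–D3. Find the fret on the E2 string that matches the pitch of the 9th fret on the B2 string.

16

B2 at fret 9 is B2 + 9 semitones = Ab3.
The open E2 string is 7 semitones below the open B2, so the same pitch on the E2 string lies at fret 9 + 7 = 16.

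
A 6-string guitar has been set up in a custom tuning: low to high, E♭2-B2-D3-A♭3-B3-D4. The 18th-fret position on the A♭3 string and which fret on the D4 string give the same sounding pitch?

12

Fret 18 on A♭3 is MIDI 56 + 18 = 74 (D5). On the D4 string (open MIDI 62), that pitch is 74 − 62 = fret 12.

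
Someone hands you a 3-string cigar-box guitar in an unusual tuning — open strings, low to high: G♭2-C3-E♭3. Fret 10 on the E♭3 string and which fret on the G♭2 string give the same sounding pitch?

19

Fret 10 on E♭3 is MIDI 51 + 10 = 61 (D♭4). On the G♭2 string (open MIDI 42), that pitch is 61 − 42 = fret 19.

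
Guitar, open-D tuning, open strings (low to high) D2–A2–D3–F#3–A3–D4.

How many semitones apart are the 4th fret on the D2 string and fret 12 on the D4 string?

D2 at fret 4 → F#2 (MIDI 42); D4 at fret 12 → D5 (MIDI 74).
42 − 74 = -32, so the two pitches are 32 semitones apart, with D5 the higher.

32 semitones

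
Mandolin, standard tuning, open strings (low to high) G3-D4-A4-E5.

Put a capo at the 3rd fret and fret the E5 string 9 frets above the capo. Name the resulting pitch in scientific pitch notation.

E6

The capo raises the open E5 by 3 semitones to G5; fretting 9 more gives E5 + 3 + 9 = E5 + 12 semitones = E6.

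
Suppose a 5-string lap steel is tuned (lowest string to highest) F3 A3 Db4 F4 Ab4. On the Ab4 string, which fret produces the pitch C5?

C5 is 4 semitones above the open Ab4 (Ab–A–Bb–B–C), so it sits at fret 4.

4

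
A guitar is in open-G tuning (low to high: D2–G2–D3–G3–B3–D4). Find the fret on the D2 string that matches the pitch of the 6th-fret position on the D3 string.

Fret 6 on D3 is MIDI 50 + 6 = 56 (G♯3). On the D2 string (open MIDI 38), that pitch is 56 − 38 = fret 18.

18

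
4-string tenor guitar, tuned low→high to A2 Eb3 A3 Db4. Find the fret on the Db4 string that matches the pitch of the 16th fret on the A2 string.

Fret 16 on A2 is MIDI 45 + 16 = 61 (Db4). On the Db4 string (open MIDI 61), that pitch is 61 − 61 = fret 0.

0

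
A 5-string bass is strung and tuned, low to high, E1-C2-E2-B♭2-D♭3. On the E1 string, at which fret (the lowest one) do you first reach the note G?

3

From E1, count semitones up the chromatic scale until reaching G: E–F–Gb–G — 3 steps.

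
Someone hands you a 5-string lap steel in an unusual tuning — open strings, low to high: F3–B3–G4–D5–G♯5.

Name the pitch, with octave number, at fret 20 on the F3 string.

C♯5

Each fret is one semitone, so F3 + 20 = C♯5.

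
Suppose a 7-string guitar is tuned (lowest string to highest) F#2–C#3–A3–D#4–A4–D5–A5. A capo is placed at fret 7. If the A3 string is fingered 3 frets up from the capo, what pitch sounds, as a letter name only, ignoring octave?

The capo raises the open A3 by 7 semitones to E4; fretting 3 more gives A3 + 7 + 3 = A3 + 10 semitones, landing on G.

G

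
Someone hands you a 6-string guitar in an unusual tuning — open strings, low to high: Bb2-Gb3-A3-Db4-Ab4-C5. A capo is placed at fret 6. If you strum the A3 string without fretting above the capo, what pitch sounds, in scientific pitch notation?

The capo raises the open A3 by 6 semitones to Eb4; fretting 0 more gives A3 + 6 + 0 = A3 + 6 semitones = Eb4.
(Also written D#.)

Eb4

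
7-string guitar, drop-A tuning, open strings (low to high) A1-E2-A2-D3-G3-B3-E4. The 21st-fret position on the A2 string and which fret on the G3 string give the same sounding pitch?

11

A2 at fret 21 is A2 + 21 semitones = F#4.
The open G3 string is 10 semitones above the open A2, so the same pitch on the G3 string lies at fret 21 − 10 = 11.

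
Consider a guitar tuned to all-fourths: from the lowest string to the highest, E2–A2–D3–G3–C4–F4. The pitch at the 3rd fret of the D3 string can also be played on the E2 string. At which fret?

13

Fret 3 on D3 is MIDI 50 + 3 = 53 (F3). On the E2 string (open MIDI 40), that pitch is 53 − 40 = fret 13.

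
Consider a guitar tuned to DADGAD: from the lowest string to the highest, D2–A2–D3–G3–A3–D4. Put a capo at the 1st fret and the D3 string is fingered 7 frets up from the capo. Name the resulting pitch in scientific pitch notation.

A#3

The capo raises the open D3 by 1 semitone to D#3; fretting 7 more gives D3 + 1 + 7 = D3 + 8 semitones = A#3.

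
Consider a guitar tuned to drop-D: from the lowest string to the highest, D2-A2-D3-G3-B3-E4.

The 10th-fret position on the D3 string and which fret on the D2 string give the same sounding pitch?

22

Fret 10 on D3 is MIDI 50 + 10 = 60 (C4). On the D2 string (open MIDI 38), that pitch is 60 − 38 = fret 22.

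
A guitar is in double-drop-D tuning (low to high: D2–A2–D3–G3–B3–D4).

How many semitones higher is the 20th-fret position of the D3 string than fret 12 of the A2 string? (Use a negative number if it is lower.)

D3 at fret 20 → A#4 (MIDI 70); A2 at fret 12 → A3 (MIDI 57).
70 − 57 = 13, so the two pitches are 13 semitones apart.

13 semitones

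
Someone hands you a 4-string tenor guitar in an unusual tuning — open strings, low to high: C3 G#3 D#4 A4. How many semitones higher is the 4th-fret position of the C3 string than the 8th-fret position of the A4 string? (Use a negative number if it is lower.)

-25 semitones

C3 at fret 4 → E3 (MIDI 52); A4 at fret 8 → F5 (MIDI 77).
52 − 77 = -25, so the two pitches are 25 semitones apart.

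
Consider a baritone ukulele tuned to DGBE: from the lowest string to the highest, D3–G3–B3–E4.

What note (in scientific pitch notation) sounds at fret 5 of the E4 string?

E4 is MIDI 64. Adding 5 gives 69, which is A4.

A4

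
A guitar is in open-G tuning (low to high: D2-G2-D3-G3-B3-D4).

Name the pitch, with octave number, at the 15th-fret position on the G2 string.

A#3

The open G2 string plus 15 semitones: G–G#–A–A#–…–G#–A–A#.
The walk passes from B into C once, so the octave number goes from 2 to 3.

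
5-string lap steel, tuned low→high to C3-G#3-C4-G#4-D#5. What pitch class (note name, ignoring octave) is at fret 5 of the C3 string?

F

C3 is MIDI 48. Adding 5 gives 53; 53 mod 12 = 5, i.e. F.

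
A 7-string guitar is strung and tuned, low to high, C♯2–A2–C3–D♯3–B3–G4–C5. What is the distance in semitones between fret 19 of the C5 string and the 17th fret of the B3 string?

C5 at fret 19 → G6 (MIDI 91); B3 at fret 17 → E5 (MIDI 76).
91 − 76 = 15, so the two pitches are 15 semitones apart, with G6 the higher.

15 semitones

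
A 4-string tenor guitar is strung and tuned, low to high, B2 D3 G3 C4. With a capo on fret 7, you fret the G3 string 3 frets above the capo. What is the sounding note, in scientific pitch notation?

The capo raises the open G3 by 7 semitones to D4; fretting 3 more gives G3 + 7 + 3 = G3 + 10 semitones = F4.

F4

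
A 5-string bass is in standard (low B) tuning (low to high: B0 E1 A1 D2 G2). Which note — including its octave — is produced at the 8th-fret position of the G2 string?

D#3

Each fret is one semitone, so G2 + 8 = D#3.
(Equivalently spelled Eb3.)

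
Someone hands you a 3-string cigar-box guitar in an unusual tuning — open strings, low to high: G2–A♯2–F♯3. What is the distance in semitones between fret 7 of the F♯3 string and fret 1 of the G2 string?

17 semitones

F♯3 at fret 7 → C♯4 (MIDI 61); G2 at fret 1 → G♯2 (MIDI 44).
61 − 44 = 17, so the two pitches are 17 semitones apart, with C♯4 the higher.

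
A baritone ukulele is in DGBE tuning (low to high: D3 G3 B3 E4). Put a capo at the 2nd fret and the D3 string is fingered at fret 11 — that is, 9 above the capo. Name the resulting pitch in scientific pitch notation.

The capo raises the open D3 by 2 semitones to E3; fretting 9 more gives D3 + 2 + 9 = D3 + 11 semitones = C♯4.

C♯4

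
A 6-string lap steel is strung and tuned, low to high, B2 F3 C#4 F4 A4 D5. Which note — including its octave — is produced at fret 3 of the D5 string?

F5

The open D5 string plus 3 semitones: D–D#–E–F.
No B→C boundary is crossed, so the octave stays at 5.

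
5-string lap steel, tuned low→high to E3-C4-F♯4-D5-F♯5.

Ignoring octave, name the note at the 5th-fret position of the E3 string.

Each fret is one semitone, so E3 + 5 = A.

A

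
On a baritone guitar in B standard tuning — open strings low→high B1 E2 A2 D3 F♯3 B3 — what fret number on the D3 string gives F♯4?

16

F♯4 is 16 semitones above the open D3 (D–D#–E–F–…–E–F–F#), so it sits at fret 16.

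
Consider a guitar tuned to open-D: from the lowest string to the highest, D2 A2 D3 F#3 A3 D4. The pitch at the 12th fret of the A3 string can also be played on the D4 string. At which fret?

7

A3 at fret 12 is A3 + 12 semitones = A4.
The open D4 string is 5 semitones above the open A3, so the same pitch on the D4 string lies at fret 12 − 5 = 7.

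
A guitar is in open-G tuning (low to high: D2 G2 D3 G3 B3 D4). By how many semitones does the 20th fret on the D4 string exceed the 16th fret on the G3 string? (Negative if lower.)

D4 at fret 20 → A♯5 (MIDI 82); G3 at fret 16 → B4 (MIDI 71).
82 − 71 = 11, so the two pitches are 11 semitones apart.

11 semitones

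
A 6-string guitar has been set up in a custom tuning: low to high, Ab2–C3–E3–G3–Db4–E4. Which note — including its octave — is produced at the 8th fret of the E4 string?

C5

The open E4 string plus 8 semitones: E–F–Gb–G–Ab–A–Bb–B–C.
The walk passes from B into C once, so the octave number goes from 4 to 5.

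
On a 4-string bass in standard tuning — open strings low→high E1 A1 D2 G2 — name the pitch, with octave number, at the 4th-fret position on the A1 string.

A1 is MIDI 33. Adding 4 gives 37, which is C#2.

C#2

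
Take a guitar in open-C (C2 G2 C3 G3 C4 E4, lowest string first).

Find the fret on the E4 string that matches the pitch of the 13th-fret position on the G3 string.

4

G3 at fret 13 is G3 + 13 semitones = G#4.
The open E4 string is 9 semitones above the open G3, so the same pitch on the E4 string lies at fret 13 − 9 = 4.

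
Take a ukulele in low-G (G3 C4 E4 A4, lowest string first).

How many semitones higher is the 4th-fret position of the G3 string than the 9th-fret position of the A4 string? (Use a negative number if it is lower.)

G3 at fret 4 → B3 (MIDI 59); A4 at fret 9 → F♯5 (MIDI 78).
59 − 78 = -19, so the two pitches are 19 semitones apart.

-19 semitones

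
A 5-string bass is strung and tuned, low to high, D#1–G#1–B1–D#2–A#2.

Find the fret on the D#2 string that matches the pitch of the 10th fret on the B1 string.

Fret 10 on B1 is MIDI 35 + 10 = 45 (A2). On the D#2 string (open MIDI 39), that pitch is 45 − 39 = fret 6.

6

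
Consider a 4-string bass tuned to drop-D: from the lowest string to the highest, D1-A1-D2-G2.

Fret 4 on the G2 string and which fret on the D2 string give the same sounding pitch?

G2 at fret 4 is G2 + 4 semitones = B2.
The open D2 string is 5 semitones below the open G2, so the same pitch on the D2 string lies at fret 4 + 5 = 9.

9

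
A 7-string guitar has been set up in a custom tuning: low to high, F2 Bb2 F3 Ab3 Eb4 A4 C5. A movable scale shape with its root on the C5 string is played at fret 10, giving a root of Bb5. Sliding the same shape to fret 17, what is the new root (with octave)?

F6

Moving from fret 10 to fret 17 shifts the root by 7 semitones.
Bb5 up 7 semitones is F6.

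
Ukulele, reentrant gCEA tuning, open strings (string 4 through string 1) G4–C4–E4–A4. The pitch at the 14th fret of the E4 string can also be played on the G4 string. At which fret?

11

Fret 14 on E4 is MIDI 64 + 14 = 78 (F#5). On the G4 string (open MIDI 67), that pitch is 78 − 67 = fret 11.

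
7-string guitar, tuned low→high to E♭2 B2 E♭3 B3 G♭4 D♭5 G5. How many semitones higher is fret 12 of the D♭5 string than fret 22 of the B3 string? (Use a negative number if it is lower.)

D♭5 at fret 12 → D♭6 (MIDI 85); B3 at fret 22 → A5 (MIDI 81).
85 − 81 = 4, so the two pitches are 4 semitones apart.

4 semitones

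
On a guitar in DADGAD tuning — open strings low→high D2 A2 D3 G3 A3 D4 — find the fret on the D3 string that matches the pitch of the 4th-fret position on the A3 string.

A3 at fret 4 is A3 + 4 semitones = C♯4.
The open D3 string is 7 semitones below the open A3, so the same pitch on the D3 string lies at fret 4 + 7 = 11.

11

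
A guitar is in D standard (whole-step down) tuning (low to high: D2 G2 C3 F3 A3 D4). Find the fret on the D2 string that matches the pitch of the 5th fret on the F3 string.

F3 at fret 5 is F3 + 5 semitones = A♯3.
The open D2 string is 15 semitones below the open F3, so the same pitch on the D2 string lies at fret 5 + 15 = 20.

20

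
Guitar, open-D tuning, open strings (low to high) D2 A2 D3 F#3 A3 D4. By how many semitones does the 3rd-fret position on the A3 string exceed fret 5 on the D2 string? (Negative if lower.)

17 semitones

A3 at fret 3 → C4 (MIDI 60); D2 at fret 5 → G2 (MIDI 43).
60 − 43 = 17, so the two pitches are 17 semitones apart.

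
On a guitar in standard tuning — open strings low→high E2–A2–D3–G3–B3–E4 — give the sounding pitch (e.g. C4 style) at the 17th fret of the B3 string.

The open B3 string plus 17 semitones: B–C–C#–D–…–D–D#–E.
The walk passes from B into C 2 times, so the octave number goes from 3 to 5.

E5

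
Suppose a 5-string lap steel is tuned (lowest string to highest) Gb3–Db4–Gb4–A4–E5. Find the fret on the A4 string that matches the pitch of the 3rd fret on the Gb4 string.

Fret 3 on Gb4 is MIDI 66 + 3 = 69 (A4). On the A4 string (open MIDI 69), that pitch is 69 − 69 = fret 0.

0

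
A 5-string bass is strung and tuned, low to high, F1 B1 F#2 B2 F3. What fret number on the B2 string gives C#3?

C#3 is 2 semitones above the open B2 (B–C–C#), so it sits at fret 2.

2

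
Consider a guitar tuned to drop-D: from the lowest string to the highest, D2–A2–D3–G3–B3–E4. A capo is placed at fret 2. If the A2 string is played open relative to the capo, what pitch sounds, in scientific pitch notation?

B2

The capo raises the open A2 by 2 semitones to B2; fretting 0 more gives A2 + 2 + 0 = A2 + 2 semitones = B2.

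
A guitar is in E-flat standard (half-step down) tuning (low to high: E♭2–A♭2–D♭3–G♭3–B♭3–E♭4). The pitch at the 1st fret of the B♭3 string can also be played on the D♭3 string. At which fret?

Fret 1 on B♭3 is MIDI 58 + 1 = 59 (B3). On the D♭3 string (open MIDI 49), that pitch is 59 − 49 = fret 10.

10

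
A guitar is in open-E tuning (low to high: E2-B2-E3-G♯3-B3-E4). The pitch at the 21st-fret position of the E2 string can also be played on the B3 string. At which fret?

2

E2 at fret 21 is E2 + 21 semitones = C♯4.
The open B3 string is 19 semitones above the open E2, so the same pitch on the B3 string lies at fret 21 − 19 = 2.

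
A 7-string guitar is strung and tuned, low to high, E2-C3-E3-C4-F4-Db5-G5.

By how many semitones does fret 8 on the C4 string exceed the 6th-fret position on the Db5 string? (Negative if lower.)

-11 semitones

C4 at fret 8 → Ab4 (MIDI 68); Db5 at fret 6 → G5 (MIDI 79).
68 − 79 = -11, so the two pitches are 11 semitones apart.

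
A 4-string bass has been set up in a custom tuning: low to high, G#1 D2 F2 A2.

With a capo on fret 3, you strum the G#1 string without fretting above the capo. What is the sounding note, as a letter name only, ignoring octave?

The capo raises the open G#1 by 3 semitones to B1; fretting 0 more gives G#1 + 3 + 0 = G#1 + 3 semitones, landing on B.

B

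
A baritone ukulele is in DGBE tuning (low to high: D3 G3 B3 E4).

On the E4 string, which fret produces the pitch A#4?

A#4 is 6 semitones above the open E4 (E–F–F#–G–G#–A–A#), so it sits at fret 6.

6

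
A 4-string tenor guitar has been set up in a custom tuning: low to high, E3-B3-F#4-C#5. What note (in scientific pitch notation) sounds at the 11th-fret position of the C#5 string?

C6

The open C#5 string plus 11 semitones: C#–D–D#–E–…–A#–B–C.
The walk passes from B into C once, so the octave number goes from 5 to 6.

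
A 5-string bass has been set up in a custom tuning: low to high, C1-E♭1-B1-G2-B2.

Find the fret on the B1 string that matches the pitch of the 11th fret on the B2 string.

23

B2 at fret 11 is B2 + 11 semitones = B♭3.
The open B1 string is 12 semitones below the open B2, so the same pitch on the B1 string lies at fret 11 + 12 = 23.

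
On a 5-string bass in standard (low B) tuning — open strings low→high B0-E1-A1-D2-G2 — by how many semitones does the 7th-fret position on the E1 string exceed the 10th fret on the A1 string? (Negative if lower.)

-8 semitones

E1 at fret 7 → B1 (MIDI 35); A1 at fret 10 → G2 (MIDI 43).
35 − 43 = -8, so the two pitches are 8 semitones apart.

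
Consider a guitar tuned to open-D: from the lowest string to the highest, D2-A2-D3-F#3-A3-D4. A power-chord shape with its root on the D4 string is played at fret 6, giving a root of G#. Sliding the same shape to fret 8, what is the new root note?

A#

Moving from fret 6 to fret 8 shifts the root by 2 semitones.
G# up 2 semitones is A#.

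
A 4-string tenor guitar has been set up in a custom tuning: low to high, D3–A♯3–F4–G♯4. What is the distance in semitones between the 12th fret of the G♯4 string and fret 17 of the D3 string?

13 semitones

G♯4 at fret 12 → G♯5 (MIDI 80); D3 at fret 17 → G4 (MIDI 67).
80 − 67 = 13, so the two pitches are 13 semitones apart, with G♯5 the higher.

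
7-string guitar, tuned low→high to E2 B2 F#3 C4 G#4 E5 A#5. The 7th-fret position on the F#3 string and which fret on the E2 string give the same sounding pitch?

Fret 7 on F#3 is MIDI 54 + 7 = 61 (C#4). On the E2 string (open MIDI 40), that pitch is 61 − 40 = fret 21.

21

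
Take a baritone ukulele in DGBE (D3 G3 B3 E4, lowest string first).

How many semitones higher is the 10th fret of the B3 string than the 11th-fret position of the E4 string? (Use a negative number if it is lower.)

-6 semitones

B3 at fret 10 → A4 (MIDI 69); E4 at fret 11 → D♯5 (MIDI 75).
69 − 75 = -6, so the two pitches are 6 semitones apart.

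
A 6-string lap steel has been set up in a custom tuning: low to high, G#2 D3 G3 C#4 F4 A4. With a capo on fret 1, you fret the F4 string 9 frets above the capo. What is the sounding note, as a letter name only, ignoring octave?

D#

The capo raises the open F4 by 1 semitone to F#4; fretting 9 more gives F4 + 1 + 9 = F4 + 10 semitones, landing on D#.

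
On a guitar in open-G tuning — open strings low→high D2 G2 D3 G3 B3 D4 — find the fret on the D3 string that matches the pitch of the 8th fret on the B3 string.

17

B3 at fret 8 is B3 + 8 semitones = G4.
The open D3 string is 9 semitones below the open B3, so the same pitch on the D3 string lies at fret 8 + 9 = 17.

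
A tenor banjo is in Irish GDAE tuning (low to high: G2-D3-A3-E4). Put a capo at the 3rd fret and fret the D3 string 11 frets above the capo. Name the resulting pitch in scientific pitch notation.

The capo raises the open D3 by 3 semitones to F3; fretting 11 more gives D3 + 3 + 11 = D3 + 14 semitones = E4.

E4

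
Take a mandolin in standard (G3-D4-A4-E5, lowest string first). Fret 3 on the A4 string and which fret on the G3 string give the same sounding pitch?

A4 at fret 3 is A4 + 3 semitones = C5.
The open G3 string is 14 semitones below the open A4, so the same pitch on the G3 string lies at fret 3 + 14 = 17.

17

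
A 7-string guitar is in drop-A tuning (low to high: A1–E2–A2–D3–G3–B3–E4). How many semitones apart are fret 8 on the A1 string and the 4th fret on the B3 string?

A1 at fret 8 → F2 (MIDI 41); B3 at fret 4 → D#4 (MIDI 63).
41 − 63 = -22, so the two pitches are 22 semitones apart, with D#4 the higher.

22 semitones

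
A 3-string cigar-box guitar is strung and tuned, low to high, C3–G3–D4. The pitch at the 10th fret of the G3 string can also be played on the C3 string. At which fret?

G3 at fret 10 is G3 + 10 semitones = F4.
The open C3 string is 7 semitones below the open G3, so the same pitch on the C3 string lies at fret 10 + 7 = 17.

17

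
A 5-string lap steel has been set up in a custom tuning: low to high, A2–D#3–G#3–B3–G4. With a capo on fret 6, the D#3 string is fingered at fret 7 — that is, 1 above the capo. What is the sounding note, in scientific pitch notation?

The capo raises the open D#3 by 6 semitones to A3; fretting 1 more gives D#3 + 6 + 1 = D#3 + 7 semitones = A#3.
(Also written Bb.)

A#3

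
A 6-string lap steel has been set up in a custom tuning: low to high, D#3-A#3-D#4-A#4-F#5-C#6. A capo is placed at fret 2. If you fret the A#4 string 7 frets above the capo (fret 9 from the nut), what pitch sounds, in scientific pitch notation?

The capo raises the open A#4 by 2 semitones to C5; fretting 7 more gives A#4 + 2 + 7 = A#4 + 9 semitones = G5.

G5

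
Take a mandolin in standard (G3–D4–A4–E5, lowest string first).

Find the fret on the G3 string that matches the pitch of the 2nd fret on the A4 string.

16

A4 at fret 2 is A4 + 2 semitones = B4.
The open G3 string is 14 semitones below the open A4, so the same pitch on the G3 string lies at fret 2 + 14 = 16.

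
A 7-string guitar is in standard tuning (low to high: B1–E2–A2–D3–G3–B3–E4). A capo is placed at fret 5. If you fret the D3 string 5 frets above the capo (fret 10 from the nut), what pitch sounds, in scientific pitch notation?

C4

The capo raises the open D3 by 5 semitones to G3; fretting 5 more gives D3 + 5 + 5 = D3 + 10 semitones = C4.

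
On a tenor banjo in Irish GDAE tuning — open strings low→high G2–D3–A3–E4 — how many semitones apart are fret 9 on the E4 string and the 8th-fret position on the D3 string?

E4 at fret 9 → C#5 (MIDI 73); D3 at fret 8 → A#3 (MIDI 58).
73 − 58 = 15, so the two pitches are 15 semitones apart, with C#5 the higher.

15 semitones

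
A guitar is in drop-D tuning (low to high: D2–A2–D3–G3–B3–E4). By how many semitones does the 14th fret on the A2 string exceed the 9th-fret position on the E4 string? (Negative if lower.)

A2 at fret 14 → B3 (MIDI 59); E4 at fret 9 → C♯5 (MIDI 73).
59 − 73 = -14, so the two pitches are 14 semitones apart.

-14 semitones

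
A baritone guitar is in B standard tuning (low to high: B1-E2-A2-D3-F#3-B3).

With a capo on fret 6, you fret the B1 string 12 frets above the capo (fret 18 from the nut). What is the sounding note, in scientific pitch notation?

The capo raises the open B1 by 6 semitones to F2; fretting 12 more gives B1 + 6 + 12 = B1 + 18 semitones = F3.

F3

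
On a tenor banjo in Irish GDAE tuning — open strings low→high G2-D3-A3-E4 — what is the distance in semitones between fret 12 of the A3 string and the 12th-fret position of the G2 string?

A3 at fret 12 → A4 (MIDI 69); G2 at fret 12 → G3 (MIDI 55).
69 − 55 = 14, so the two pitches are 14 semitones apart, with A4 the higher.

14 semitones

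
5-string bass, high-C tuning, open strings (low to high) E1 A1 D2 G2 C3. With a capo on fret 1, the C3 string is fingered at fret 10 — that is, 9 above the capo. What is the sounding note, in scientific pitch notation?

A♯3

The capo raises the open C3 by 1 semitone to C♯3; fretting 9 more gives C3 + 1 + 9 = C3 + 10 semitones = A♯3.
(Also written B♭.)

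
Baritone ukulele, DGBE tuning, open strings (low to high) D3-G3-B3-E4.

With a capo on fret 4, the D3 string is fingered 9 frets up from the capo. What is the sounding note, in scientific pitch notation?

The capo raises the open D3 by 4 semitones to F♯3; fretting 9 more gives D3 + 4 + 9 = D3 + 13 semitones = D♯4.
(Also written E♭.)

D♯4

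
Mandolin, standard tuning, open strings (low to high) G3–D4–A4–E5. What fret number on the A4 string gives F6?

20

F6 is 20 semitones above the open A4 (A–A#–B–C–…–D#–E–F), so it sits at fret 20.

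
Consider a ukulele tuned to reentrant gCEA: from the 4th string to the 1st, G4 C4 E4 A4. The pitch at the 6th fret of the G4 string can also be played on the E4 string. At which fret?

Fret 6 on G4 is MIDI 67 + 6 = 73 (C#5). On the E4 string (open MIDI 64), that pitch is 73 − 64 = fret 9.

9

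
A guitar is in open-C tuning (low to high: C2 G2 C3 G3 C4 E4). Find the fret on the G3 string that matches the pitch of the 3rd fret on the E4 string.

Fret 3 on E4 is MIDI 64 + 3 = 67 (G4). On the G3 string (open MIDI 55), that pitch is 67 − 55 = fret 12.

12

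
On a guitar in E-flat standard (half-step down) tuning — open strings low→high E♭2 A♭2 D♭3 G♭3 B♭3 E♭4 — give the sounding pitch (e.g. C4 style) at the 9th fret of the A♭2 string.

The open A♭2 string plus 9 semitones: Ab–A–Bb–B–C–Db–D–Eb–E–F.
The walk passes from B into C once, so the octave number goes from 2 to 3.

F3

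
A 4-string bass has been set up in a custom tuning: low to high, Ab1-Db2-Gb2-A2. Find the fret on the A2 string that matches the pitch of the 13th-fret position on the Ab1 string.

0

Fret 13 on Ab1 is MIDI 32 + 13 = 45 (A2). On the A2 string (open MIDI 45), that pitch is 45 − 45 = fret 0.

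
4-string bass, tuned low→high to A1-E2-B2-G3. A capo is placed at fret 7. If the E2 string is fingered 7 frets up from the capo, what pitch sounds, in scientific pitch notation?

F#3

The capo raises the open E2 by 7 semitones to B2; fretting 7 more gives E2 + 7 + 7 = E2 + 14 semitones = F#3.
(Also written Gb.)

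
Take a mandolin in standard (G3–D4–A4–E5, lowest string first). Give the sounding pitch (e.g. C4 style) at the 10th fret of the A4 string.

The open A4 string plus 10 semitones: A–A#–B–C–…–F–F#–G.
The walk passes from B into C once, so the octave number goes from 4 to 5.

G5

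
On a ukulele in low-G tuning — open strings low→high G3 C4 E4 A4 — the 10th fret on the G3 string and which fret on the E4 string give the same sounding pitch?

G3 at fret 10 is G3 + 10 semitones = F4.
The open E4 string is 9 semitones above the open G3, so the same pitch on the E4 string lies at fret 10 − 9 = 1.

1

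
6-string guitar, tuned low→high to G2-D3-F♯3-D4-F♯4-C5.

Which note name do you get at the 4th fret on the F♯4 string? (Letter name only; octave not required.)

The open F♯4 string plus 4 semitones: F#–G–G#–A–A#.

A♯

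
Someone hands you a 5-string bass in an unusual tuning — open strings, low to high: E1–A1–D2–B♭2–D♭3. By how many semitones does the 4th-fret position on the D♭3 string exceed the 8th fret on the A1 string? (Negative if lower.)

12 semitones

D♭3 at fret 4 → F3 (MIDI 53); A1 at fret 8 → F2 (MIDI 41).
53 − 41 = 12, so the two pitches are 12 semitones apart.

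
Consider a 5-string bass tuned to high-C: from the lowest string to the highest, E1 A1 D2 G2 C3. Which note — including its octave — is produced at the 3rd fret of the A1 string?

C2

Each fret is one semitone, so A1 + 3 = C2.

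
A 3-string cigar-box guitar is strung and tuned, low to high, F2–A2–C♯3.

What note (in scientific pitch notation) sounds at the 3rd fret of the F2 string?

G♯2

F2 is MIDI 41. Adding 3 gives 44, which is G♯2.
(Equivalently spelled A♭2.)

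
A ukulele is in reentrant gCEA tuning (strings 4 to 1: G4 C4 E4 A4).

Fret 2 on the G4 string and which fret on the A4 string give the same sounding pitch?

Fret 2 on G4 is MIDI 67 + 2 = 69 (A4). On the A4 string (open MIDI 69), that pitch is 69 − 69 = fret 0.

0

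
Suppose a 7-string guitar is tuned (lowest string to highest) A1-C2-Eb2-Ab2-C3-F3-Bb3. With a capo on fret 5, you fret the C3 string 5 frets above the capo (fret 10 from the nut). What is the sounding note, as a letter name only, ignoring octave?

The capo raises the open C3 by 5 semitones to F3; fretting 5 more gives C3 + 5 + 5 = C3 + 10 semitones, landing on Bb.
(Also written A#.)

Bb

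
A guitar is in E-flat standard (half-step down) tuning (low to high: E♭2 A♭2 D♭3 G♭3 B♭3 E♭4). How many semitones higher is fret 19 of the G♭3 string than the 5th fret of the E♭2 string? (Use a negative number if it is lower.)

29 semitones

G♭3 at fret 19 → D♭5 (MIDI 73); E♭2 at fret 5 → A♭2 (MIDI 44).
73 − 44 = 29, so the two pitches are 29 semitones apart.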